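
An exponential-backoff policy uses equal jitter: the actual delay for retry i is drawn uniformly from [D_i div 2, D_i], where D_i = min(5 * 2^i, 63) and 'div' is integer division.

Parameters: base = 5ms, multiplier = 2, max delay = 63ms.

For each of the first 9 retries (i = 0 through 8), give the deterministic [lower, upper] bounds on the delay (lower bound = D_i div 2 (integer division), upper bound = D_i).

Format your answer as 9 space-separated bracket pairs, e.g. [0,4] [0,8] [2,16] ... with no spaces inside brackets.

Answer: [2,5] [5,10] [10,20] [20,40] [31,63] [31,63] [31,63] [31,63] [31,63]

Derivation:
Computing bounds per retry:
  i=0: D_i=min(5*2^0,63)=5, bounds=[2,5]
  i=1: D_i=min(5*2^1,63)=10, bounds=[5,10]
  i=2: D_i=min(5*2^2,63)=20, bounds=[10,20]
  i=3: D_i=min(5*2^3,63)=40, bounds=[20,40]
  i=4: D_i=min(5*2^4,63)=63, bounds=[31,63]
  i=5: D_i=min(5*2^5,63)=63, bounds=[31,63]
  i=6: D_i=min(5*2^6,63)=63, bounds=[31,63]
  i=7: D_i=min(5*2^7,63)=63, bounds=[31,63]
  i=8: D_i=min(5*2^8,63)=63, bounds=[31,63]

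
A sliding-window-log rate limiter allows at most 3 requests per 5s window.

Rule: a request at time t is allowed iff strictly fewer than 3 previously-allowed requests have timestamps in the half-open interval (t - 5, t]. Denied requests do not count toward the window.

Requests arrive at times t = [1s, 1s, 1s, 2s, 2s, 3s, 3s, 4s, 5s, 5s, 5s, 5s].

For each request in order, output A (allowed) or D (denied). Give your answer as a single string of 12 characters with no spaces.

Tracking allowed requests in the window:
  req#1 t=1s: ALLOW
  req#2 t=1s: ALLOW
  req#3 t=1s: ALLOW
  req#4 t=2s: DENY
  req#5 t=2s: DENY
  req#6 t=3s: DENY
  req#7 t=3s: DENY
  req#8 t=4s: DENY
  req#9 t=5s: DENY
  req#10 t=5s: DENY
  req#11 t=5s: DENY
  req#12 t=5s: DENY

Answer: AAADDDDDDDDD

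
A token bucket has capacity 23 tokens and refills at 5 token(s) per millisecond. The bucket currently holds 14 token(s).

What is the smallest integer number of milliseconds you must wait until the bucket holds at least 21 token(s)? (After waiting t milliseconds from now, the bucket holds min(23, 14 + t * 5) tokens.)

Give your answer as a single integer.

Need 14 + t * 5 >= 21, so t >= 7/5.
Smallest integer t = ceil(7/5) = 2.

Answer: 2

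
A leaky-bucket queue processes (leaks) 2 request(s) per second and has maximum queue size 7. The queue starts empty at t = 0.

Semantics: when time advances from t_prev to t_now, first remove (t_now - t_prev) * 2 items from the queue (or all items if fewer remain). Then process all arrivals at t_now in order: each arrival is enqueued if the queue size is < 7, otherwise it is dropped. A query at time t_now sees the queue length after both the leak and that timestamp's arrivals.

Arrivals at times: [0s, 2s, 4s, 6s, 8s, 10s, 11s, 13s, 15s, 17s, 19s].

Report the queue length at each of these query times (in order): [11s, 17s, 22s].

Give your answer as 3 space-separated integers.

Queue lengths at query times:
  query t=11s: backlog = 1
  query t=17s: backlog = 1
  query t=22s: backlog = 0

Answer: 1 1 0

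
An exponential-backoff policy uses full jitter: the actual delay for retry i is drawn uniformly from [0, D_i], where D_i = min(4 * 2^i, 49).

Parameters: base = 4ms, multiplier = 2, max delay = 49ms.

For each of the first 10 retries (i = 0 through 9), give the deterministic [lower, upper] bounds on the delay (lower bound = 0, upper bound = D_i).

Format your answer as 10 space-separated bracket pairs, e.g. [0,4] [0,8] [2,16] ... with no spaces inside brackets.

Computing bounds per retry:
  i=0: D_i=min(4*2^0,49)=4, bounds=[0,4]
  i=1: D_i=min(4*2^1,49)=8, bounds=[0,8]
  i=2: D_i=min(4*2^2,49)=16, bounds=[0,16]
  i=3: D_i=min(4*2^3,49)=32, bounds=[0,32]
  i=4: D_i=min(4*2^4,49)=49, bounds=[0,49]
  i=5: D_i=min(4*2^5,49)=49, bounds=[0,49]
  i=6: D_i=min(4*2^6,49)=49, bounds=[0,49]
  i=7: D_i=min(4*2^7,49)=49, bounds=[0,49]
  i=8: D_i=min(4*2^8,49)=49, bounds=[0,49]
  i=9: D_i=min(4*2^9,49)=49, bounds=[0,49]

Answer: [0,4] [0,8] [0,16] [0,32] [0,49] [0,49] [0,49] [0,49] [0,49] [0,49]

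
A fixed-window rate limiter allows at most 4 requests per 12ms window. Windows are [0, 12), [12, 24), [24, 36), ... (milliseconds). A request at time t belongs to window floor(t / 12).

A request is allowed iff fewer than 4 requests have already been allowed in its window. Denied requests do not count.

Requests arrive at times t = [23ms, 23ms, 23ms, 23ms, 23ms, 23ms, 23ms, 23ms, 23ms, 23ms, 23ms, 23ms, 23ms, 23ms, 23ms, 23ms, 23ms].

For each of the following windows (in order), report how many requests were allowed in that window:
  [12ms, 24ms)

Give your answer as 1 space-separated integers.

Answer: 4

Derivation:
Processing requests:
  req#1 t=23ms (window 1): ALLOW
  req#2 t=23ms (window 1): ALLOW
  req#3 t=23ms (window 1): ALLOW
  req#4 t=23ms (window 1): ALLOW
  req#5 t=23ms (window 1): DENY
  req#6 t=23ms (window 1): DENY
  req#7 t=23ms (window 1): DENY
  req#8 t=23ms (window 1): DENY
  req#9 t=23ms (window 1): DENY
  req#10 t=23ms (window 1): DENY
  req#11 t=23ms (window 1): DENY
  req#12 t=23ms (window 1): DENY
  req#13 t=23ms (window 1): DENY
  req#14 t=23ms (window 1): DENY
  req#15 t=23ms (window 1): DENY
  req#16 t=23ms (window 1): DENY
  req#17 t=23ms (window 1): DENY

Allowed counts by window: 4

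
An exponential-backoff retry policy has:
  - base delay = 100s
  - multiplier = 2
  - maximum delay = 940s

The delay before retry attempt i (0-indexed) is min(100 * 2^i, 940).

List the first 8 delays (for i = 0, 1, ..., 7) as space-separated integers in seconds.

Computing each delay:
  i=0: min(100*2^0, 940) = 100
  i=1: min(100*2^1, 940) = 200
  i=2: min(100*2^2, 940) = 400
  i=3: min(100*2^3, 940) = 800
  i=4: min(100*2^4, 940) = 940
  i=5: min(100*2^5, 940) = 940
  i=6: min(100*2^6, 940) = 940
  i=7: min(100*2^7, 940) = 940

Answer: 100 200 400 800 940 940 940 940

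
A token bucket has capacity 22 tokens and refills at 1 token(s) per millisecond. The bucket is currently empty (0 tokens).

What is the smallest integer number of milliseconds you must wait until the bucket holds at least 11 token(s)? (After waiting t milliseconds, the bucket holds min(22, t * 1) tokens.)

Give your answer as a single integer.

Answer: 11

Derivation:
Need t * 1 >= 11, so t >= 11/1.
Smallest integer t = ceil(11/1) = 11.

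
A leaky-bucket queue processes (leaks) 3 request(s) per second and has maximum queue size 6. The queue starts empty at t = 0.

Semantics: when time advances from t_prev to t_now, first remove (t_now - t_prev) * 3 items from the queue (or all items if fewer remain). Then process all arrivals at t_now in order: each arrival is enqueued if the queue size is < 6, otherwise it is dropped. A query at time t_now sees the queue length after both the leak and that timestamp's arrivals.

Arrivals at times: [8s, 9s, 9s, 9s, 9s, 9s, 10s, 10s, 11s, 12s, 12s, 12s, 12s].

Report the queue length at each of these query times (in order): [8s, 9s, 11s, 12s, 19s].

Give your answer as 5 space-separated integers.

Answer: 1 5 2 4 0

Derivation:
Queue lengths at query times:
  query t=8s: backlog = 1
  query t=9s: backlog = 5
  query t=11s: backlog = 2
  query t=12s: backlog = 4
  query t=19s: backlog = 0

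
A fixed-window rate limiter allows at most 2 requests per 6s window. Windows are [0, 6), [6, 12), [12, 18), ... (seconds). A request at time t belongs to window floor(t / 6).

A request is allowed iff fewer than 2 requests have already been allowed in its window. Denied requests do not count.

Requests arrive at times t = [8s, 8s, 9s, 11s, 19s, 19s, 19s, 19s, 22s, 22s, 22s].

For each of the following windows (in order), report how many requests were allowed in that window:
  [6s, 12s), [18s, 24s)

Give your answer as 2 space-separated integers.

Answer: 2 2

Derivation:
Processing requests:
  req#1 t=8s (window 1): ALLOW
  req#2 t=8s (window 1): ALLOW
  req#3 t=9s (window 1): DENY
  req#4 t=11s (window 1): DENY
  req#5 t=19s (window 3): ALLOW
  req#6 t=19s (window 3): ALLOW
  req#7 t=19s (window 3): DENY
  req#8 t=19s (window 3): DENY
  req#9 t=22s (window 3): DENY
  req#10 t=22s (window 3): DENY
  req#11 t=22s (window 3): DENY

Allowed counts by window: 2 2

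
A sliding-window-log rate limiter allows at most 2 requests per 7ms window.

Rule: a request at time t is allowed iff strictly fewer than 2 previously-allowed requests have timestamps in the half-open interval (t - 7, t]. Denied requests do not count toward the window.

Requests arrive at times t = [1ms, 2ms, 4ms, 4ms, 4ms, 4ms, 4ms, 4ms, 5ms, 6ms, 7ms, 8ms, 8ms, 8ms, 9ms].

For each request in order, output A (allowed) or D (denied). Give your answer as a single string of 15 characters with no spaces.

Answer: AADDDDDDDDDADDA

Derivation:
Tracking allowed requests in the window:
  req#1 t=1ms: ALLOW
  req#2 t=2ms: ALLOW
  req#3 t=4ms: DENY
  req#4 t=4ms: DENY
  req#5 t=4ms: DENY
  req#6 t=4ms: DENY
  req#7 t=4ms: DENY
  req#8 t=4ms: DENY
  req#9 t=5ms: DENY
  req#10 t=6ms: DENY
  req#11 t=7ms: DENY
  req#12 t=8ms: ALLOW
  req#13 t=8ms: DENY
  req#14 t=8ms: DENY
  req#15 t=9ms: ALLOW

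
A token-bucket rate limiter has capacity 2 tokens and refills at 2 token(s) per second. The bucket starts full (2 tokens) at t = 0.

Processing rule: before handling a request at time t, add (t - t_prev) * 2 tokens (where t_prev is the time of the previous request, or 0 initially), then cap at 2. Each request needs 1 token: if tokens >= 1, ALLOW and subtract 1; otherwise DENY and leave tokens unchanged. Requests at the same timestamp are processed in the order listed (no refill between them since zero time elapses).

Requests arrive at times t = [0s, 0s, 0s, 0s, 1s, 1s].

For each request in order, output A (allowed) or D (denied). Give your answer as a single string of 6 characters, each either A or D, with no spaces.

Simulating step by step:
  req#1 t=0s: ALLOW
  req#2 t=0s: ALLOW
  req#3 t=0s: DENY
  req#4 t=0s: DENY
  req#5 t=1s: ALLOW
  req#6 t=1s: ALLOW

Answer: AADDAA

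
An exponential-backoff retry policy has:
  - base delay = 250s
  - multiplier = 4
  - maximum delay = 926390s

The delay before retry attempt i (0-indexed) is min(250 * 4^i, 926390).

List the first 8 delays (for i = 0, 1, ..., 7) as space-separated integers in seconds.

Computing each delay:
  i=0: min(250*4^0, 926390) = 250
  i=1: min(250*4^1, 926390) = 1000
  i=2: min(250*4^2, 926390) = 4000
  i=3: min(250*4^3, 926390) = 16000
  i=4: min(250*4^4, 926390) = 64000
  i=5: min(250*4^5, 926390) = 256000
  i=6: min(250*4^6, 926390) = 926390
  i=7: min(250*4^7, 926390) = 926390

Answer: 250 1000 4000 16000 64000 256000 926390 926390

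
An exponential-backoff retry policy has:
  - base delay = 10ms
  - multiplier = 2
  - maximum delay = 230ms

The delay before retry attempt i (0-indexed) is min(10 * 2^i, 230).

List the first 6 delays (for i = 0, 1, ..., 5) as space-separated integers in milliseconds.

Answer: 10 20 40 80 160 230

Derivation:
Computing each delay:
  i=0: min(10*2^0, 230) = 10
  i=1: min(10*2^1, 230) = 20
  i=2: min(10*2^2, 230) = 40
  i=3: min(10*2^3, 230) = 80
  i=4: min(10*2^4, 230) = 160
  i=5: min(10*2^5, 230) = 230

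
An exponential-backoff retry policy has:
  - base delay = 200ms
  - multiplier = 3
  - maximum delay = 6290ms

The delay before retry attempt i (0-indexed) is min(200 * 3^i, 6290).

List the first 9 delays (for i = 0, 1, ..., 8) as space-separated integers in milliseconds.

Computing each delay:
  i=0: min(200*3^0, 6290) = 200
  i=1: min(200*3^1, 6290) = 600
  i=2: min(200*3^2, 6290) = 1800
  i=3: min(200*3^3, 6290) = 5400
  i=4: min(200*3^4, 6290) = 6290
  i=5: min(200*3^5, 6290) = 6290
  i=6: min(200*3^6, 6290) = 6290
  i=7: min(200*3^7, 6290) = 6290
  i=8: min(200*3^8, 6290) = 6290

Answer: 200 600 1800 5400 6290 6290 6290 6290 6290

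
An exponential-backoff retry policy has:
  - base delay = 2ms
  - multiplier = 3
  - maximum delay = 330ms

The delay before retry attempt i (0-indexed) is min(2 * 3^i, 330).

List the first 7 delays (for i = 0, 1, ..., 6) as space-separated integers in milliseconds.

Computing each delay:
  i=0: min(2*3^0, 330) = 2
  i=1: min(2*3^1, 330) = 6
  i=2: min(2*3^2, 330) = 18
  i=3: min(2*3^3, 330) = 54
  i=4: min(2*3^4, 330) = 162
  i=5: min(2*3^5, 330) = 330
  i=6: min(2*3^6, 330) = 330

Answer: 2 6 18 54 162 330 330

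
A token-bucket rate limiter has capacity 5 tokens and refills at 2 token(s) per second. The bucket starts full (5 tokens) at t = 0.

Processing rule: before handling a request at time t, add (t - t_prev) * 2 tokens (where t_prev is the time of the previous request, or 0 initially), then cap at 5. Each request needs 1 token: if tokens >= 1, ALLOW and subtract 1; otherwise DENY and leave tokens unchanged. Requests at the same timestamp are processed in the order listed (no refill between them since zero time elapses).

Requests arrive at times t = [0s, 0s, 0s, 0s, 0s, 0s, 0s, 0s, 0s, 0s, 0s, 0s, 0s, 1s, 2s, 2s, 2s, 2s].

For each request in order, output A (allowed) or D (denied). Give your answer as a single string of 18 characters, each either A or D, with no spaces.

Simulating step by step:
  req#1 t=0s: ALLOW
  req#2 t=0s: ALLOW
  req#3 t=0s: ALLOW
  req#4 t=0s: ALLOW
  req#5 t=0s: ALLOW
  req#6 t=0s: DENY
  req#7 t=0s: DENY
  req#8 t=0s: DENY
  req#9 t=0s: DENY
  req#10 t=0s: DENY
  req#11 t=0s: DENY
  req#12 t=0s: DENY
  req#13 t=0s: DENY
  req#14 t=1s: ALLOW
  req#15 t=2s: ALLOW
  req#16 t=2s: ALLOW
  req#17 t=2s: ALLOW
  req#18 t=2s: DENY

Answer: AAAAADDDDDDDDAAAAD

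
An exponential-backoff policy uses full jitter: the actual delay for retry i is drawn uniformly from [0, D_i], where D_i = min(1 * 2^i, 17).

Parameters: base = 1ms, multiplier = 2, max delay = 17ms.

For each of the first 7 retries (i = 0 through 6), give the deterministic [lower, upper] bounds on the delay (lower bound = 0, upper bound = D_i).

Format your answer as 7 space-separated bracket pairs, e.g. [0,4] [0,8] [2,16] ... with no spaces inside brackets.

Answer: [0,1] [0,2] [0,4] [0,8] [0,16] [0,17] [0,17]

Derivation:
Computing bounds per retry:
  i=0: D_i=min(1*2^0,17)=1, bounds=[0,1]
  i=1: D_i=min(1*2^1,17)=2, bounds=[0,2]
  i=2: D_i=min(1*2^2,17)=4, bounds=[0,4]
  i=3: D_i=min(1*2^3,17)=8, bounds=[0,8]
  i=4: D_i=min(1*2^4,17)=16, bounds=[0,16]
  i=5: D_i=min(1*2^5,17)=17, bounds=[0,17]
  i=6: D_i=min(1*2^6,17)=17, bounds=[0,17]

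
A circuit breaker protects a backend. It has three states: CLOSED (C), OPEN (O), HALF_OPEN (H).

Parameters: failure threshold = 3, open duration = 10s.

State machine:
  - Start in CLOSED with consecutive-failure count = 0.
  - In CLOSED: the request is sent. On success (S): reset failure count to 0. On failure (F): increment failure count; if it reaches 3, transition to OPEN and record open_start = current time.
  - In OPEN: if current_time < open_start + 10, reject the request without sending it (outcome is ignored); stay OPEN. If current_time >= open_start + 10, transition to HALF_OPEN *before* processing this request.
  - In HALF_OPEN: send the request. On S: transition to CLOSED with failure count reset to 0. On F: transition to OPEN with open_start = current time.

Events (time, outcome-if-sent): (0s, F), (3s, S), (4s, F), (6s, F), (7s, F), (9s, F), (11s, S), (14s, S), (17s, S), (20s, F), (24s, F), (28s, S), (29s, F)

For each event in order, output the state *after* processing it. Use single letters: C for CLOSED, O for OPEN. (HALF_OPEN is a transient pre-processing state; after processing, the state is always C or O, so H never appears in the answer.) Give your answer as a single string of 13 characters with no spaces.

Answer: CCCCOOOOCCCCC

Derivation:
State after each event:
  event#1 t=0s outcome=F: state=CLOSED
  event#2 t=3s outcome=S: state=CLOSED
  event#3 t=4s outcome=F: state=CLOSED
  event#4 t=6s outcome=F: state=CLOSED
  event#5 t=7s outcome=F: state=OPEN
  event#6 t=9s outcome=F: state=OPEN
  event#7 t=11s outcome=S: state=OPEN
  event#8 t=14s outcome=S: state=OPEN
  event#9 t=17s outcome=S: state=CLOSED
  event#10 t=20s outcome=F: state=CLOSED
  event#11 t=24s outcome=F: state=CLOSED
  event#12 t=28s outcome=S: state=CLOSED
  event#13 t=29s outcome=F: state=CLOSED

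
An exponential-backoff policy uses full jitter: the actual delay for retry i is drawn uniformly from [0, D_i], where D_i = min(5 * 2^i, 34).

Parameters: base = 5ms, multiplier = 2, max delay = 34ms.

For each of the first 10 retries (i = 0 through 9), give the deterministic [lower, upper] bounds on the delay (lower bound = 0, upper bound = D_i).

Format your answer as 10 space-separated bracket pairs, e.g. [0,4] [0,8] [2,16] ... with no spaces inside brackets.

Answer: [0,5] [0,10] [0,20] [0,34] [0,34] [0,34] [0,34] [0,34] [0,34] [0,34]

Derivation:
Computing bounds per retry:
  i=0: D_i=min(5*2^0,34)=5, bounds=[0,5]
  i=1: D_i=min(5*2^1,34)=10, bounds=[0,10]
  i=2: D_i=min(5*2^2,34)=20, bounds=[0,20]
  i=3: D_i=min(5*2^3,34)=34, bounds=[0,34]
  i=4: D_i=min(5*2^4,34)=34, bounds=[0,34]
  i=5: D_i=min(5*2^5,34)=34, bounds=[0,34]
  i=6: D_i=min(5*2^6,34)=34, bounds=[0,34]
  i=7: D_i=min(5*2^7,34)=34, bounds=[0,34]
  i=8: D_i=min(5*2^8,34)=34, bounds=[0,34]
  i=9: D_i=min(5*2^9,34)=34, bounds=[0,34]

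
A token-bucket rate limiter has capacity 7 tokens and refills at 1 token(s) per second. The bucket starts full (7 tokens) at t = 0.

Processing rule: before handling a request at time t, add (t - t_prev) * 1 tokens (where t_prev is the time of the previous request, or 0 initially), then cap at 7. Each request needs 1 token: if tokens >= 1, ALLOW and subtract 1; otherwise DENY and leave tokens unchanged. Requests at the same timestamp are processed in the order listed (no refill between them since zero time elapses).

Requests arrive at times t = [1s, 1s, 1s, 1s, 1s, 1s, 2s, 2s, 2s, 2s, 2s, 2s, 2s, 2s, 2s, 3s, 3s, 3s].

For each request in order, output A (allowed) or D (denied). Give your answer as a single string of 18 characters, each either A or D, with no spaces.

Simulating step by step:
  req#1 t=1s: ALLOW
  req#2 t=1s: ALLOW
  req#3 t=1s: ALLOW
  req#4 t=1s: ALLOW
  req#5 t=1s: ALLOW
  req#6 t=1s: ALLOW
  req#7 t=2s: ALLOW
  req#8 t=2s: ALLOW
  req#9 t=2s: DENY
  req#10 t=2s: DENY
  req#11 t=2s: DENY
  req#12 t=2s: DENY
  req#13 t=2s: DENY
  req#14 t=2s: DENY
  req#15 t=2s: DENY
  req#16 t=3s: ALLOW
  req#17 t=3s: DENY
  req#18 t=3s: DENY

Answer: AAAAAAAADDDDDDDADD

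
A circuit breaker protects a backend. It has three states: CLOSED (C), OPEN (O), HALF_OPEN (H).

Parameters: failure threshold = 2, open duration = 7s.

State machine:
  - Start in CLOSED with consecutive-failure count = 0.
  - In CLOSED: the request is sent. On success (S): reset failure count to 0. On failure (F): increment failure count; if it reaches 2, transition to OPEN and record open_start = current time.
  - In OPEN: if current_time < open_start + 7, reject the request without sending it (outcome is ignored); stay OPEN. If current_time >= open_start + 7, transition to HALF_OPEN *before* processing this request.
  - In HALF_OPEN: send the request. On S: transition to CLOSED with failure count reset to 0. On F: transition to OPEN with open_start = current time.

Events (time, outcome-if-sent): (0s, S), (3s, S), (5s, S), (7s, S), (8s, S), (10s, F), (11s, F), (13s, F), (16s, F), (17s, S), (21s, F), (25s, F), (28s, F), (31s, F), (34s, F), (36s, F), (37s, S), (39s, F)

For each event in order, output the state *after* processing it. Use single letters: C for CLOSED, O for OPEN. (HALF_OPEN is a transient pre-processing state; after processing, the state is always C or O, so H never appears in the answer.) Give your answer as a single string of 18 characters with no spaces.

State after each event:
  event#1 t=0s outcome=S: state=CLOSED
  event#2 t=3s outcome=S: state=CLOSED
  event#3 t=5s outcome=S: state=CLOSED
  event#4 t=7s outcome=S: state=CLOSED
  event#5 t=8s outcome=S: state=CLOSED
  event#6 t=10s outcome=F: state=CLOSED
  event#7 t=11s outcome=F: state=OPEN
  event#8 t=13s outcome=F: state=OPEN
  event#9 t=16s outcome=F: state=OPEN
  event#10 t=17s outcome=S: state=OPEN
  event#11 t=21s outcome=F: state=OPEN
  event#12 t=25s outcome=F: state=OPEN
  event#13 t=28s outcome=F: state=OPEN
  event#14 t=31s outcome=F: state=OPEN
  event#15 t=34s outcome=F: state=OPEN
  event#16 t=36s outcome=F: state=OPEN
  event#17 t=37s outcome=S: state=OPEN
  event#18 t=39s outcome=F: state=OPEN

Answer: CCCCCCOOOOOOOOOOOO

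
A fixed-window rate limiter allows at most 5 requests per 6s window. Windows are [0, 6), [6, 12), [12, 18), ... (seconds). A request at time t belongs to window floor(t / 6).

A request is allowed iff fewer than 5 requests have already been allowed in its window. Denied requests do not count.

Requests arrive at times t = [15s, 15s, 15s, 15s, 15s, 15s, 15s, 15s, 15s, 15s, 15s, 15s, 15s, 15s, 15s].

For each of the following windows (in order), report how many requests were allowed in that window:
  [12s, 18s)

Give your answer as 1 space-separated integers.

Processing requests:
  req#1 t=15s (window 2): ALLOW
  req#2 t=15s (window 2): ALLOW
  req#3 t=15s (window 2): ALLOW
  req#4 t=15s (window 2): ALLOW
  req#5 t=15s (window 2): ALLOW
  req#6 t=15s (window 2): DENY
  req#7 t=15s (window 2): DENY
  req#8 t=15s (window 2): DENY
  req#9 t=15s (window 2): DENY
  req#10 t=15s (window 2): DENY
  req#11 t=15s (window 2): DENY
  req#12 t=15s (window 2): DENY
  req#13 t=15s (window 2): DENY
  req#14 t=15s (window 2): DENY
  req#15 t=15s (window 2): DENY

Allowed counts by window: 5

Answer: 5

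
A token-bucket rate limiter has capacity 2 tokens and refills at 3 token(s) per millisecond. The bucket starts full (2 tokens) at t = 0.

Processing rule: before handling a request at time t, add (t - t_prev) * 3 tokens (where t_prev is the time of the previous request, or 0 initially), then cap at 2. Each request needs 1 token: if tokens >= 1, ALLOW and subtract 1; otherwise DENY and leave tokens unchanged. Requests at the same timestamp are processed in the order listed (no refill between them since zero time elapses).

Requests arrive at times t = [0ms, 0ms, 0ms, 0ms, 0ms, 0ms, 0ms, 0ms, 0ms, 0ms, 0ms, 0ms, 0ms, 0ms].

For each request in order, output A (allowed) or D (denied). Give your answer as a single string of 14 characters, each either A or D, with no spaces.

Answer: AADDDDDDDDDDDD

Derivation:
Simulating step by step:
  req#1 t=0ms: ALLOW
  req#2 t=0ms: ALLOW
  req#3 t=0ms: DENY
  req#4 t=0ms: DENY
  req#5 t=0ms: DENY
  req#6 t=0ms: DENY
  req#7 t=0ms: DENY
  req#8 t=0ms: DENY
  req#9 t=0ms: DENY
  req#10 t=0ms: DENY
  req#11 t=0ms: DENY
  req#12 t=0ms: DENY
  req#13 t=0ms: DENY
  req#14 t=0ms: DENY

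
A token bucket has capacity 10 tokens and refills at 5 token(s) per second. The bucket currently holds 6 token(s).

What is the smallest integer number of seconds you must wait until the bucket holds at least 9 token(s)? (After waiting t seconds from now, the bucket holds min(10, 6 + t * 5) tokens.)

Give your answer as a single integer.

Need 6 + t * 5 >= 9, so t >= 3/5.
Smallest integer t = ceil(3/5) = 1.

Answer: 1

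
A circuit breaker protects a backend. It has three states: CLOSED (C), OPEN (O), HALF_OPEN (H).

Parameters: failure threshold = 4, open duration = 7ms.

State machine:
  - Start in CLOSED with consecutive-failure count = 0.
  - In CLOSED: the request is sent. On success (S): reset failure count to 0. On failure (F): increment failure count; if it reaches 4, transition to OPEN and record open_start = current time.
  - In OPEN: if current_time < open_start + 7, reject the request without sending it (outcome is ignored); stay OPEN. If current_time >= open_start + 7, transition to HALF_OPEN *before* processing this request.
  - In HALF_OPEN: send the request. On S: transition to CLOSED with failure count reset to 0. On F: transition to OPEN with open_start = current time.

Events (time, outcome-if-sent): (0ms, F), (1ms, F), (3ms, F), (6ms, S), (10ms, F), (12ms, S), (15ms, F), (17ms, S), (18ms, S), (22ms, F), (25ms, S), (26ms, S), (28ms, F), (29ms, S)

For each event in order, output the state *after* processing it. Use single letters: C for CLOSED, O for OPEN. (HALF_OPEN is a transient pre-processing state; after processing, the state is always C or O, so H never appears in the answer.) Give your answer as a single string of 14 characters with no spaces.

State after each event:
  event#1 t=0ms outcome=F: state=CLOSED
  event#2 t=1ms outcome=F: state=CLOSED
  event#3 t=3ms outcome=F: state=CLOSED
  event#4 t=6ms outcome=S: state=CLOSED
  event#5 t=10ms outcome=F: state=CLOSED
  event#6 t=12ms outcome=S: state=CLOSED
  event#7 t=15ms outcome=F: state=CLOSED
  event#8 t=17ms outcome=S: state=CLOSED
  event#9 t=18ms outcome=S: state=CLOSED
  event#10 t=22ms outcome=F: state=CLOSED
  event#11 t=25ms outcome=S: state=CLOSED
  event#12 t=26ms outcome=S: state=CLOSED
  event#13 t=28ms outcome=F: state=CLOSED
  event#14 t=29ms outcome=S: state=CLOSED

Answer: CCCCCCCCCCCCCC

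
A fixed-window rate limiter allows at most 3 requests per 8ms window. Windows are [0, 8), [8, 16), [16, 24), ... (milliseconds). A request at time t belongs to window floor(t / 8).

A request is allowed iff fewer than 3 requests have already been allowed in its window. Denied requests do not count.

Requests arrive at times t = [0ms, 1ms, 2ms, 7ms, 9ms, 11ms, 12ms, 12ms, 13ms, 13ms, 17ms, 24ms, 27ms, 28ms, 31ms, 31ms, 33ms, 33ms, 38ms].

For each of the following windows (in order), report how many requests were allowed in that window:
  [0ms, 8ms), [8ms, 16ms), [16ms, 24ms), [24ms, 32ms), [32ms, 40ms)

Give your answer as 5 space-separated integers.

Answer: 3 3 1 3 3

Derivation:
Processing requests:
  req#1 t=0ms (window 0): ALLOW
  req#2 t=1ms (window 0): ALLOW
  req#3 t=2ms (window 0): ALLOW
  req#4 t=7ms (window 0): DENY
  req#5 t=9ms (window 1): ALLOW
  req#6 t=11ms (window 1): ALLOW
  req#7 t=12ms (window 1): ALLOW
  req#8 t=12ms (window 1): DENY
  req#9 t=13ms (window 1): DENY
  req#10 t=13ms (window 1): DENY
  req#11 t=17ms (window 2): ALLOW
  req#12 t=24ms (window 3): ALLOW
  req#13 t=27ms (window 3): ALLOW
  req#14 t=28ms (window 3): ALLOW
  req#15 t=31ms (window 3): DENY
  req#16 t=31ms (window 3): DENY
  req#17 t=33ms (window 4): ALLOW
  req#18 t=33ms (window 4): ALLOW
  req#19 t=38ms (window 4): ALLOW

Allowed counts by window: 3 3 1 3 3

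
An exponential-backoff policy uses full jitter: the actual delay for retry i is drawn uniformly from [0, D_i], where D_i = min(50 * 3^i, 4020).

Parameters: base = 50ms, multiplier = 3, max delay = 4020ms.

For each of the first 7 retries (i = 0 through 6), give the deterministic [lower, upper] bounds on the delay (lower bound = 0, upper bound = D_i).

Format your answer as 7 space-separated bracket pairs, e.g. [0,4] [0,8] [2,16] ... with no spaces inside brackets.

Answer: [0,50] [0,150] [0,450] [0,1350] [0,4020] [0,4020] [0,4020]

Derivation:
Computing bounds per retry:
  i=0: D_i=min(50*3^0,4020)=50, bounds=[0,50]
  i=1: D_i=min(50*3^1,4020)=150, bounds=[0,150]
  i=2: D_i=min(50*3^2,4020)=450, bounds=[0,450]
  i=3: D_i=min(50*3^3,4020)=1350, bounds=[0,1350]
  i=4: D_i=min(50*3^4,4020)=4020, bounds=[0,4020]
  i=5: D_i=min(50*3^5,4020)=4020, bounds=[0,4020]
  i=6: D_i=min(50*3^6,4020)=4020, bounds=[0,4020]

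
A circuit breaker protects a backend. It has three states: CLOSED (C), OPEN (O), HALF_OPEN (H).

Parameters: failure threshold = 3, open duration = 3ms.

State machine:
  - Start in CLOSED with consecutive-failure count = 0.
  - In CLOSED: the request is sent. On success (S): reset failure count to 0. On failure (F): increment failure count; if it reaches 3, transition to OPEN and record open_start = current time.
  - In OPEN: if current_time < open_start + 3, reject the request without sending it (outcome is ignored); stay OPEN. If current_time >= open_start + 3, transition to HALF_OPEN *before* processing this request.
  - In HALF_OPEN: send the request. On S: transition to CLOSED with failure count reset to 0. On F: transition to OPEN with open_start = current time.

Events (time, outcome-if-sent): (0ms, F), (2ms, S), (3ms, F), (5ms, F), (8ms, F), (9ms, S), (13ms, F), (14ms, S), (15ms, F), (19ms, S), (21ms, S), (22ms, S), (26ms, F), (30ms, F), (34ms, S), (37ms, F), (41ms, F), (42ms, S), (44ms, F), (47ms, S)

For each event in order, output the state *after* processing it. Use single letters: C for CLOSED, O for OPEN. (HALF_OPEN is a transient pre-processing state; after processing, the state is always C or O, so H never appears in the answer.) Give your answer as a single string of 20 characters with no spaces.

Answer: CCCCOOOOOCCCCCCCCCCC

Derivation:
State after each event:
  event#1 t=0ms outcome=F: state=CLOSED
  event#2 t=2ms outcome=S: state=CLOSED
  event#3 t=3ms outcome=F: state=CLOSED
  event#4 t=5ms outcome=F: state=CLOSED
  event#5 t=8ms outcome=F: state=OPEN
  event#6 t=9ms outcome=S: state=OPEN
  event#7 t=13ms outcome=F: state=OPEN
  event#8 t=14ms outcome=S: state=OPEN
  event#9 t=15ms outcome=F: state=OPEN
  event#10 t=19ms outcome=S: state=CLOSED
  event#11 t=21ms outcome=S: state=CLOSED
  event#12 t=22ms outcome=S: state=CLOSED
  event#13 t=26ms outcome=F: state=CLOSED
  event#14 t=30ms outcome=F: state=CLOSED
  event#15 t=34ms outcome=S: state=CLOSED
  event#16 t=37ms outcome=F: state=CLOSED
  event#17 t=41ms outcome=F: state=CLOSED
  event#18 t=42ms outcome=S: state=CLOSED
  event#19 t=44ms outcome=F: state=CLOSED
  event#20 t=47ms outcome=S: state=CLOSED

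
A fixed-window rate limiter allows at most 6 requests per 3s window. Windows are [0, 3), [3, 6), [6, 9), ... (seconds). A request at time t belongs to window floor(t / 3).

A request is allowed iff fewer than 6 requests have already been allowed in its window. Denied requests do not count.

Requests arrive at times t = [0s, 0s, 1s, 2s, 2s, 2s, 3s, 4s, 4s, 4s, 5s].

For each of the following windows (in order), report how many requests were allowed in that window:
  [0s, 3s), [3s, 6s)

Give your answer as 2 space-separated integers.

Answer: 6 5

Derivation:
Processing requests:
  req#1 t=0s (window 0): ALLOW
  req#2 t=0s (window 0): ALLOW
  req#3 t=1s (window 0): ALLOW
  req#4 t=2s (window 0): ALLOW
  req#5 t=2s (window 0): ALLOW
  req#6 t=2s (window 0): ALLOW
  req#7 t=3s (window 1): ALLOW
  req#8 t=4s (window 1): ALLOW
  req#9 t=4s (window 1): ALLOW
  req#10 t=4s (window 1): ALLOW
  req#11 t=5s (window 1): ALLOW

Allowed counts by window: 6 5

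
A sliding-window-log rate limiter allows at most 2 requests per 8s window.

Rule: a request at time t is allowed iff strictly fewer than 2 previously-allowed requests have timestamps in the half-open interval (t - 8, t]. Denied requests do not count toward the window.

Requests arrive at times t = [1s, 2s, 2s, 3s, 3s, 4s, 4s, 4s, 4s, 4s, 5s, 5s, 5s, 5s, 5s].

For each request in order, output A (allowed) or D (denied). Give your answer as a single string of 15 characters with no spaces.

Answer: AADDDDDDDDDDDDD

Derivation:
Tracking allowed requests in the window:
  req#1 t=1s: ALLOW
  req#2 t=2s: ALLOW
  req#3 t=2s: DENY
  req#4 t=3s: DENY
  req#5 t=3s: DENY
  req#6 t=4s: DENY
  req#7 t=4s: DENY
  req#8 t=4s: DENY
  req#9 t=4s: DENY
  req#10 t=4s: DENY
  req#11 t=5s: DENY
  req#12 t=5s: DENY
  req#13 t=5s: DENY
  req#14 t=5s: DENY
  req#15 t=5s: DENY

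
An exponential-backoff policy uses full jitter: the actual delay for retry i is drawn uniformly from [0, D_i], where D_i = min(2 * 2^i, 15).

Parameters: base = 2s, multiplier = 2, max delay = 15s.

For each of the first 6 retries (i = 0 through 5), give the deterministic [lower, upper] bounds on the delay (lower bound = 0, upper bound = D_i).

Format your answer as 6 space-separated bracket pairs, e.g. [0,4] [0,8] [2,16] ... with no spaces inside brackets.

Computing bounds per retry:
  i=0: D_i=min(2*2^0,15)=2, bounds=[0,2]
  i=1: D_i=min(2*2^1,15)=4, bounds=[0,4]
  i=2: D_i=min(2*2^2,15)=8, bounds=[0,8]
  i=3: D_i=min(2*2^3,15)=15, bounds=[0,15]
  i=4: D_i=min(2*2^4,15)=15, bounds=[0,15]
  i=5: D_i=min(2*2^5,15)=15, bounds=[0,15]

Answer: [0,2] [0,4] [0,8] [0,15] [0,15] [0,15]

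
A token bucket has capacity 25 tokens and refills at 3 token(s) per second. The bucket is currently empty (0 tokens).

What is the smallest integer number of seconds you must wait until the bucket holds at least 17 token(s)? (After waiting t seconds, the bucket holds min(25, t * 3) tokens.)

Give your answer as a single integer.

Need t * 3 >= 17, so t >= 17/3.
Smallest integer t = ceil(17/3) = 6.

Answer: 6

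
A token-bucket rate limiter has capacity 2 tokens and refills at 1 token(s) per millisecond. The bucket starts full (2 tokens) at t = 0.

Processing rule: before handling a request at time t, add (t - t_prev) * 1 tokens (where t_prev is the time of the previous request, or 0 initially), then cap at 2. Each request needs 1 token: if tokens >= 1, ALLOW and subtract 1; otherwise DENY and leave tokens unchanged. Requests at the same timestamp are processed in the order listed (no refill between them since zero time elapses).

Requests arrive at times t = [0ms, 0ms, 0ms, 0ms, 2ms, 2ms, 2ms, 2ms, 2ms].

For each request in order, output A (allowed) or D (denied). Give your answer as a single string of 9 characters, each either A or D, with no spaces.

Simulating step by step:
  req#1 t=0ms: ALLOW
  req#2 t=0ms: ALLOW
  req#3 t=0ms: DENY
  req#4 t=0ms: DENY
  req#5 t=2ms: ALLOW
  req#6 t=2ms: ALLOW
  req#7 t=2ms: DENY
  req#8 t=2ms: DENY
  req#9 t=2ms: DENY

Answer: AADDAADDD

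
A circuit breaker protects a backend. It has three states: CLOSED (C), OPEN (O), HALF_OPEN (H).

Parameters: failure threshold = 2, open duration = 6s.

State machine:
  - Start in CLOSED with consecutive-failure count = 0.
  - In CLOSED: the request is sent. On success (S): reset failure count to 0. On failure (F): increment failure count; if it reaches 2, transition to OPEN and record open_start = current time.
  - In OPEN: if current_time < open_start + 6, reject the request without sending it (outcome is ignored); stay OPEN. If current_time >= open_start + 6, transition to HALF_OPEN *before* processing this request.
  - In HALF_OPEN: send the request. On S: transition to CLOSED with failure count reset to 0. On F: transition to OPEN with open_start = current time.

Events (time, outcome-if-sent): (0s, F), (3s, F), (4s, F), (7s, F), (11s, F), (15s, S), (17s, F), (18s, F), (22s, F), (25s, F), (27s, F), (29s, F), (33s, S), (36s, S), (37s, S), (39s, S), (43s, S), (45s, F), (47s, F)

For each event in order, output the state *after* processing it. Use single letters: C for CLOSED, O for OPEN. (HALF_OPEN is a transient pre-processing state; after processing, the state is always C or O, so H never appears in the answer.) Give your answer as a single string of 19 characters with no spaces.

State after each event:
  event#1 t=0s outcome=F: state=CLOSED
  event#2 t=3s outcome=F: state=OPEN
  event#3 t=4s outcome=F: state=OPEN
  event#4 t=7s outcome=F: state=OPEN
  event#5 t=11s outcome=F: state=OPEN
  event#6 t=15s outcome=S: state=OPEN
  event#7 t=17s outcome=F: state=OPEN
  event#8 t=18s outcome=F: state=OPEN
  event#9 t=22s outcome=F: state=OPEN
  event#10 t=25s outcome=F: state=OPEN
  event#11 t=27s outcome=F: state=OPEN
  event#12 t=29s outcome=F: state=OPEN
  event#13 t=33s outcome=S: state=CLOSED
  event#14 t=36s outcome=S: state=CLOSED
  event#15 t=37s outcome=S: state=CLOSED
  event#16 t=39s outcome=S: state=CLOSED
  event#17 t=43s outcome=S: state=CLOSED
  event#18 t=45s outcome=F: state=CLOSED
  event#19 t=47s outcome=F: state=OPEN

Answer: COOOOOOOOOOOCCCCCCO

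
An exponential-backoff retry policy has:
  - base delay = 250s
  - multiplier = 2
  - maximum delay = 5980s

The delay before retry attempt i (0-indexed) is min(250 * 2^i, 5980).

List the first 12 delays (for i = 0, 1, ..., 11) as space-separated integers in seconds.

Answer: 250 500 1000 2000 4000 5980 5980 5980 5980 5980 5980 5980

Derivation:
Computing each delay:
  i=0: min(250*2^0, 5980) = 250
  i=1: min(250*2^1, 5980) = 500
  i=2: min(250*2^2, 5980) = 1000
  i=3: min(250*2^3, 5980) = 2000
  i=4: min(250*2^4, 5980) = 4000
  i=5: min(250*2^5, 5980) = 5980
  i=6: min(250*2^6, 5980) = 5980
  i=7: min(250*2^7, 5980) = 5980
  i=8: min(250*2^8, 5980) = 5980
  i=9: min(250*2^9, 5980) = 5980
  i=10: min(250*2^10, 5980) = 5980
  i=11: min(250*2^11, 5980) = 5980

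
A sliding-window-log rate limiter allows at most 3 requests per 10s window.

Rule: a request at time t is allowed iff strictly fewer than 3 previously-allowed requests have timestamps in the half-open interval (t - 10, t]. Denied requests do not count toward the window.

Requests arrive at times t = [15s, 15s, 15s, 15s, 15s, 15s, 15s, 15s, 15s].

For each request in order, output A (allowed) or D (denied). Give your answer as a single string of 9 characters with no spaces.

Tracking allowed requests in the window:
  req#1 t=15s: ALLOW
  req#2 t=15s: ALLOW
  req#3 t=15s: ALLOW
  req#4 t=15s: DENY
  req#5 t=15s: DENY
  req#6 t=15s: DENY
  req#7 t=15s: DENY
  req#8 t=15s: DENY
  req#9 t=15s: DENY

Answer: AAADDDDDD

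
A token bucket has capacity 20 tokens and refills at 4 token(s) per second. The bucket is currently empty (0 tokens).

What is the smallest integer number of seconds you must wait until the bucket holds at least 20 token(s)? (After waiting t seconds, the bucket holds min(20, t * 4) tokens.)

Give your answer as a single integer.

Answer: 5

Derivation:
Need t * 4 >= 20, so t >= 20/4.
Smallest integer t = ceil(20/4) = 5.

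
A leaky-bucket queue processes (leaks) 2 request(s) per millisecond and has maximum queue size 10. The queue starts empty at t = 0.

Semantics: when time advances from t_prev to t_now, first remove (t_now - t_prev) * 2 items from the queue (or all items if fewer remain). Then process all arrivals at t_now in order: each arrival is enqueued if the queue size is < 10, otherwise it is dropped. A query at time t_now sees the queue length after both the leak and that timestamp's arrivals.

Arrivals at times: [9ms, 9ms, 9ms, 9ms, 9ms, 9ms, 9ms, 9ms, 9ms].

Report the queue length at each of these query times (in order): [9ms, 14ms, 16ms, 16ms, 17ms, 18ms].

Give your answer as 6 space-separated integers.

Answer: 9 0 0 0 0 0

Derivation:
Queue lengths at query times:
  query t=9ms: backlog = 9
  query t=14ms: backlog = 0
  query t=16ms: backlog = 0
  query t=16ms: backlog = 0
  query t=17ms: backlog = 0
  query t=18ms: backlog = 0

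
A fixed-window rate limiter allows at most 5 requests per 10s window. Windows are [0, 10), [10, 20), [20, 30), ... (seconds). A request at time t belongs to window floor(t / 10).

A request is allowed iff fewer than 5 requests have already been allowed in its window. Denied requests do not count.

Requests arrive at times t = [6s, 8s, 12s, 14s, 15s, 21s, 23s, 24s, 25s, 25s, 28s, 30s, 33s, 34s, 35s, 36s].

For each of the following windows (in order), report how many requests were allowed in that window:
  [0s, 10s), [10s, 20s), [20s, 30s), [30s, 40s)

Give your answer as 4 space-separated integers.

Processing requests:
  req#1 t=6s (window 0): ALLOW
  req#2 t=8s (window 0): ALLOW
  req#3 t=12s (window 1): ALLOW
  req#4 t=14s (window 1): ALLOW
  req#5 t=15s (window 1): ALLOW
  req#6 t=21s (window 2): ALLOW
  req#7 t=23s (window 2): ALLOW
  req#8 t=24s (window 2): ALLOW
  req#9 t=25s (window 2): ALLOW
  req#10 t=25s (window 2): ALLOW
  req#11 t=28s (window 2): DENY
  req#12 t=30s (window 3): ALLOW
  req#13 t=33s (window 3): ALLOW
  req#14 t=34s (window 3): ALLOW
  req#15 t=35s (window 3): ALLOW
  req#16 t=36s (window 3): ALLOW

Allowed counts by window: 2 3 5 5

Answer: 2 3 5 5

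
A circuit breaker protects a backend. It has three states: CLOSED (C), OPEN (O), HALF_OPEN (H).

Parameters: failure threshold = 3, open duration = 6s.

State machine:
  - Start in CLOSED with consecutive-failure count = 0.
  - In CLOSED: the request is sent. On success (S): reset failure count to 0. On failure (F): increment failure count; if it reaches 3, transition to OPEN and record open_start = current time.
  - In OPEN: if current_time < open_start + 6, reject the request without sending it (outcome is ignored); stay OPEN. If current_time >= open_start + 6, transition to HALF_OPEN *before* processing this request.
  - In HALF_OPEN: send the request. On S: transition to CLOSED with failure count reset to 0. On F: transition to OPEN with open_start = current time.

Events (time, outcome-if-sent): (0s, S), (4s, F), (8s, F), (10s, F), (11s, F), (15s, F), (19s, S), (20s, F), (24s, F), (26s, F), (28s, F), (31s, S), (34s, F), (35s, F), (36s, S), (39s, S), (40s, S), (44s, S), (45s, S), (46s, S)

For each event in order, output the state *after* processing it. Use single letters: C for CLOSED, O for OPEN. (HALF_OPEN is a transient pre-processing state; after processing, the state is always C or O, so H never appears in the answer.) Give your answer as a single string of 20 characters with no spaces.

Answer: CCCOOOCCCOOOOOOOCCCC

Derivation:
State after each event:
  event#1 t=0s outcome=S: state=CLOSED
  event#2 t=4s outcome=F: state=CLOSED
  event#3 t=8s outcome=F: state=CLOSED
  event#4 t=10s outcome=F: state=OPEN
  event#5 t=11s outcome=F: state=OPEN
  event#6 t=15s outcome=F: state=OPEN
  event#7 t=19s outcome=S: state=CLOSED
  event#8 t=20s outcome=F: state=CLOSED
  event#9 t=24s outcome=F: state=CLOSED
  event#10 t=26s outcome=F: state=OPEN
  event#11 t=28s outcome=F: state=OPEN
  event#12 t=31s outcome=S: state=OPEN
  event#13 t=34s outcome=F: state=OPEN
  event#14 t=35s outcome=F: state=OPEN
  event#15 t=36s outcome=S: state=OPEN
  event#16 t=39s outcome=S: state=OPEN
  event#17 t=40s outcome=S: state=CLOSED
  event#18 t=44s outcome=S: state=CLOSED
  event#19 t=45s outcome=S: state=CLOSED
  event#20 t=46s outcome=S: state=CLOSED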